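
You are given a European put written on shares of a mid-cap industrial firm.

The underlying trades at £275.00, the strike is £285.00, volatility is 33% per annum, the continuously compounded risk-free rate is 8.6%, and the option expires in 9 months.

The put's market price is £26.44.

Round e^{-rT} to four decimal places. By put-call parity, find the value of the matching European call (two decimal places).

e^(−rT) = e^(−0.086·0.75) = 0.9375
Put-call parity: C − P = S − K·e^(−rT) = 275 − 285·0.9375 = 275 − 267.1875 = 7.8125
C = P + (C − P) = 26.44 + (7.8125) = 34.2525

£34.25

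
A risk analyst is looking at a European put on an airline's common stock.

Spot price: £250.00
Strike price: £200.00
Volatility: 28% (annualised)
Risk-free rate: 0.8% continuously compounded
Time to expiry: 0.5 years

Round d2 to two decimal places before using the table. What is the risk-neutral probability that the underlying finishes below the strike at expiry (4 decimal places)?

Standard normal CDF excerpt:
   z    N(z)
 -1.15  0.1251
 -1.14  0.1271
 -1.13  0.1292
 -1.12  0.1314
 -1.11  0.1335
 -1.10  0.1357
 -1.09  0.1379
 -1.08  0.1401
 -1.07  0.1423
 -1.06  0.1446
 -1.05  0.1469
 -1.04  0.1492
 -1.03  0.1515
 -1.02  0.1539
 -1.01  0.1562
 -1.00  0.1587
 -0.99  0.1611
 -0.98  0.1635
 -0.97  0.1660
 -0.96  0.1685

σ√T = 0.28 × 0.7071 = 0.1980
d₁ = [ln(250/200) + (0.008 + 0.28²/2)·0.5] / 0.1980 = [0.2231 + 0.0236] / 0.1980 = 1.2462 ⇒ 1.25
d₂ = d₁ − σ√T = 1.2462 − 0.1980 = 1.0483 ⇒ 1.05
Risk-neutral Pr[S_T < K] = N(−d₂) = N(-1.05) = 0.1469

0.1469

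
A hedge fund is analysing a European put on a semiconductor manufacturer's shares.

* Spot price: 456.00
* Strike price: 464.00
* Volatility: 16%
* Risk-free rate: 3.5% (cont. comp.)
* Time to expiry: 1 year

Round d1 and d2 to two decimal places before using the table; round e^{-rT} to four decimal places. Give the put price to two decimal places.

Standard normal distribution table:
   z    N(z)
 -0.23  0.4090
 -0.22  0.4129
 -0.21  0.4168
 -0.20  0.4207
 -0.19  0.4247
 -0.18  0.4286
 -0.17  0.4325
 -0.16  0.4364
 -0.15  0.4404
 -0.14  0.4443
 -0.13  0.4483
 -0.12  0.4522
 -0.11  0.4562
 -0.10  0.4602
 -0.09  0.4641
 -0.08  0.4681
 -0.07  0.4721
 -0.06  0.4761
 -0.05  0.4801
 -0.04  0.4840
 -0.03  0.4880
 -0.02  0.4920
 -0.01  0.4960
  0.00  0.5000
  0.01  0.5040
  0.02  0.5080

σ√T = 0.16 × 1.0000 = 0.1600
ln(S/K) + (r + σ²/2)T = ln(456/464) + (0.035 + 0.16²/2)·1 = -0.0174 + 0.0478 = 0.0304
d₁ = 0.0304 / 0.1600 = 0.1901 → 0.19
d₂ = d₁ − σ√T = 0.1901 − 0.1600 = 0.0301 → 0.03
exp(−rT) = exp(−0.035·1) = 0.9656
N(−d₂) = N(-0.03) = 0.4880;  N(−d₁) = N(-0.19) = 0.4247
P = 464·0.9656·0.4880 − 456·0.4247 = 218.6427 − 193.6632 = 24.9795

24.98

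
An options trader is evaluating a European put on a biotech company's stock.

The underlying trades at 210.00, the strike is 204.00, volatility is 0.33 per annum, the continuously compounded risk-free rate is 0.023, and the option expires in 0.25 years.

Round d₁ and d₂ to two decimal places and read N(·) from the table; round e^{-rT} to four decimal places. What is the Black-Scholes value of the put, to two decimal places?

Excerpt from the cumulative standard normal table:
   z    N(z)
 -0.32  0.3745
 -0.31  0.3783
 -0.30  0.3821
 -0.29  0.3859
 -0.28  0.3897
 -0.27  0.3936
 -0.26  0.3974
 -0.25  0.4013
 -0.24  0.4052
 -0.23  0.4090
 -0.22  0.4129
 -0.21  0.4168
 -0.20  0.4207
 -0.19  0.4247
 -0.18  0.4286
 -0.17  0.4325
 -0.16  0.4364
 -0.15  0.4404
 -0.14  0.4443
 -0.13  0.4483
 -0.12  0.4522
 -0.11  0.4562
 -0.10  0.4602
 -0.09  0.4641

σ√T = 0.33 × 0.5000 = 0.1650
d₁ = [ln(210/204) + (0.023 + 0.33²/2)·0.25] / 0.1650 = [0.0290 + 0.0194] / 0.1650 = 0.2930 ⇒ 0.29
d₂ = d₁ − σ√T = 0.2930 − 0.1650 = 0.1280 ⇒ 0.13
exp(−rT) = exp(−0.023·0.25) = 0.9943
N(−d₂) = N(-0.13) = 0.4483;  N(−d₁) = N(-0.29) = 0.3859
P = 204·0.9943·0.4483 − 210·0.3859 = 90.9319 − 81.0390 = 9.8929

9.89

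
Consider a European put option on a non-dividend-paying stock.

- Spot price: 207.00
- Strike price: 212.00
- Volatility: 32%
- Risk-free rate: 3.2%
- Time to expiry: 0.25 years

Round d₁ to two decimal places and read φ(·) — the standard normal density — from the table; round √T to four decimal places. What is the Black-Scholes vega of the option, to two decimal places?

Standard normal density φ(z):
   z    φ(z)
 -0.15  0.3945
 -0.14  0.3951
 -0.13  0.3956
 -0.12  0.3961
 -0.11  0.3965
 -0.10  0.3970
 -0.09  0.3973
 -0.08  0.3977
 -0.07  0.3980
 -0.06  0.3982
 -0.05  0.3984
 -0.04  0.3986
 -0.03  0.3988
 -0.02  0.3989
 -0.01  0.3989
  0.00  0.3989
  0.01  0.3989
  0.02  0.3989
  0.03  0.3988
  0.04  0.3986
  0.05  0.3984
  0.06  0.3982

41.29

σ√T = 0.32 × 0.5000 = 0.1600
d₁ = [ln(207/212) + (0.032 + 0.32²/2)·0.25] / 0.1600 = [-0.0239 + 0.0208] / 0.1600 = -0.0192 ⇒ -0.02
√T = √0.25 = 0.5000
φ(d₁) = φ(-0.02) = 0.3989
vega = S·φ(d₁)·√T = 207·0.3989·0.5000 = 41.2861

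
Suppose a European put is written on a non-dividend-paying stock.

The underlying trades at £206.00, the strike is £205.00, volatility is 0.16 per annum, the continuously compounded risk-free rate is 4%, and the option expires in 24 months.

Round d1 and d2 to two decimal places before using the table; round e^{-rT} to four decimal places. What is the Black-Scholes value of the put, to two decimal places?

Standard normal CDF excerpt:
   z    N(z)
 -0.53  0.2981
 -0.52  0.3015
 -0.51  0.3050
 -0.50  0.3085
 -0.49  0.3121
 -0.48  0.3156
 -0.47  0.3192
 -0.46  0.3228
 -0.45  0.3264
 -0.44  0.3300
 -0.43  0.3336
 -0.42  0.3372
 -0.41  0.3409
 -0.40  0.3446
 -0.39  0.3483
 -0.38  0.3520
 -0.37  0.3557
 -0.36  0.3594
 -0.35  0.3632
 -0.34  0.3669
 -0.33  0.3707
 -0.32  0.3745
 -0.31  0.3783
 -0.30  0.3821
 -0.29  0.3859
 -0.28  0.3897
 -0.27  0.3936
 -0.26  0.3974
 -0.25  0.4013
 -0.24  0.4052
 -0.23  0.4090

£10.91

T = 2;  σ√T = 0.2263
d₁ = [ln(206/205) + (0.04 + 0.16²/2)·2] / 0.2263 = [0.0049 + 0.1056] / 0.2263 = 0.4882 ≈ 0.49
d₂ = d₁ − σ√T = 0.4882 − 0.2263 = 0.2619 ≈ 0.26
exp(−rT) = exp(−0.04·2) = 0.9231
N(−d₂) = N(-0.26) = 0.3974;  N(−d₁) = N(-0.49) = 0.3121
P = 205·0.9231·0.3974 − 206·0.3121 = 75.2022 − 64.2926 = 10.9096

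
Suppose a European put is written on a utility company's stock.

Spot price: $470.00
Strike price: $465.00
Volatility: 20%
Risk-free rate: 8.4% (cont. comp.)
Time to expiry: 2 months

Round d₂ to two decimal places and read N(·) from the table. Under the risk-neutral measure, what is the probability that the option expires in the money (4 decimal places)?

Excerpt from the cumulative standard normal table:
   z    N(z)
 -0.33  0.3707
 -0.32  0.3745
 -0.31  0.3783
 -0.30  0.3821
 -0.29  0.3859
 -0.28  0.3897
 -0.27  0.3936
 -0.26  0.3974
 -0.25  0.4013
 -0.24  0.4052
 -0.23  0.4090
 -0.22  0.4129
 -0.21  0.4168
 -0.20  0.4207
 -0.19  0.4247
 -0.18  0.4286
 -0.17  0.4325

0.3974

T = 0.1667;  σ√T = 0.0816
d₁ = [ln(470/465) + (0.084 + 0.2²/2)·0.1667] / 0.0816 = [0.0107 + 0.0173] / 0.0816 = 0.3433 which rounds to 0.34
d₂ = d₁ − σ√T = 0.3433 − 0.0816 = 0.2616 which rounds to 0.26
Pr(exercise) under Q = N(−d₂) = N(-0.26) = 0.3974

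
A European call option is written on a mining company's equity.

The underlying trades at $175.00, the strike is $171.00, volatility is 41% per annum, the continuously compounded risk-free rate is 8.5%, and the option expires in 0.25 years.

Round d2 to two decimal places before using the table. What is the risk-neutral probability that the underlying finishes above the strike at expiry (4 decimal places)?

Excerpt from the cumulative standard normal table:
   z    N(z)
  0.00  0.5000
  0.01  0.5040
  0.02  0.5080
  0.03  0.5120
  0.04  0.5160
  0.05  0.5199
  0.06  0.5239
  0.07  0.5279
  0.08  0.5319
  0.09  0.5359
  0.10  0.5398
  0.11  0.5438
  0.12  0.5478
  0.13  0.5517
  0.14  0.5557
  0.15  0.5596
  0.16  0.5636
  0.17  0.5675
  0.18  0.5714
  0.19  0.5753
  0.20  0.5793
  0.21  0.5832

0.5438

σ√T = 0.41 × 0.5000 = 0.2050
d₁ = [ln(175/171) + (0.085 + 0.41²/2)·0.25] / 0.2050 = [0.0231 + 0.0423] / 0.2050 = 0.3190 ⇒ 0.32
d₂ = d₁ − σ√T = 0.3190 − 0.2050 = 0.1140 ⇒ 0.11
Pr(exercise) under Q = N(d₂) = 0.5438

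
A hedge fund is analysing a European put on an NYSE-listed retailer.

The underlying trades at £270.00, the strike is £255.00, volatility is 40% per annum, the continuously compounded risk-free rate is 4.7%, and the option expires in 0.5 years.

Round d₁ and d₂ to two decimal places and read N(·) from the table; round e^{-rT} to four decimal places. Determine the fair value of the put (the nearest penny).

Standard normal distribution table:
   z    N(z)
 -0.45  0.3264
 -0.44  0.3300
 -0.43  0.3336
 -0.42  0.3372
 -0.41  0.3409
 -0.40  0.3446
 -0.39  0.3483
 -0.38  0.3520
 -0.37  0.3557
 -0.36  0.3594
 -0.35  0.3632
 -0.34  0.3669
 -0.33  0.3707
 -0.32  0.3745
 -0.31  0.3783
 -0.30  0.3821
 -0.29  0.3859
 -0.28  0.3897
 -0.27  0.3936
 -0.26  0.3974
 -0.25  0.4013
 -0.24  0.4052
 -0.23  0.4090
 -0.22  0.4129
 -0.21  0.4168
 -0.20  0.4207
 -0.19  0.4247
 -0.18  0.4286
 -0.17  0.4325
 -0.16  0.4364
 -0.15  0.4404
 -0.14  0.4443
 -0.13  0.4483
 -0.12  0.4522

σ√T = 0.4·√0.5 = 0.2828
ln(S/K) + (r + σ²/2)T = ln(270/255) + (0.047 + 0.4²/2)·0.5 = 0.0572 + 0.0635 = 0.1207
d₁ = 0.1207 / 0.2828 = 0.4266 ⇒ 0.43
d₂ = d₁ − σ√T = 0.4266 − 0.2828 = 0.1437 ⇒ 0.14
e^(−rT) = e^(−0.047·0.5) = 0.9768
P = 255·0.9768·N(-0.14) − 270·N(-0.43) = 255·0.9768·0.4443 − 270·0.3336 = 110.6680 − 90.0720 = 20.5960

£20.60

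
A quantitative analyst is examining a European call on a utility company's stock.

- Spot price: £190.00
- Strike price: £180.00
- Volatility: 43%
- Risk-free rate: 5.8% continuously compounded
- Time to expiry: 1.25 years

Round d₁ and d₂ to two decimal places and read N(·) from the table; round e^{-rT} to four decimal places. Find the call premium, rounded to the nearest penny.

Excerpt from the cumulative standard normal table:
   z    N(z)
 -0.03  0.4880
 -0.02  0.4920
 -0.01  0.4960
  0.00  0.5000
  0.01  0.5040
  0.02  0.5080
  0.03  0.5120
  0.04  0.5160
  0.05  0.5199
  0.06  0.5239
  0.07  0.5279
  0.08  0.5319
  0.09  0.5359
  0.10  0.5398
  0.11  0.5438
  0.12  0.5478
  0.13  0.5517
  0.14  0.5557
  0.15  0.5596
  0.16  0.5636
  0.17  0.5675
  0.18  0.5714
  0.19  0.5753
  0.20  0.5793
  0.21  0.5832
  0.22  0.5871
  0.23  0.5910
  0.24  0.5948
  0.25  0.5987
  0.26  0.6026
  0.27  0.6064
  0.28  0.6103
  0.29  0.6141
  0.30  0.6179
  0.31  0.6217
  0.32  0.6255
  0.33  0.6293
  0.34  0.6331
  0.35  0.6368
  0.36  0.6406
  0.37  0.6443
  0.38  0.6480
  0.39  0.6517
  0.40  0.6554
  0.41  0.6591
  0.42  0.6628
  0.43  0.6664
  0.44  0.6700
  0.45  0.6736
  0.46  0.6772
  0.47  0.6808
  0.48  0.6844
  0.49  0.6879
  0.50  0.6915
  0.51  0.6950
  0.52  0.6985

σ√T = 0.43·√1.25 = 0.4808
d₁ = [ln(190/180) + (0.058 + ½·0.43²)·1.25] / (σ√T) = (0.0541 + 0.1881) / 0.4808 = 0.5036 ⇒ 0.50
d₂ = 0.5036 − 0.4808 = 0.0229 ⇒ 0.02
exp(−rT) = exp(−0.058·1.25) = 0.9301
N(d₁) = N(0.50) = 0.6915;  N(d₂) = N(0.02) = 0.5080
C = 190·0.6915 − 180·0.9301·0.5080 = 131.3850 − 85.0483 = 46.3367

£46.34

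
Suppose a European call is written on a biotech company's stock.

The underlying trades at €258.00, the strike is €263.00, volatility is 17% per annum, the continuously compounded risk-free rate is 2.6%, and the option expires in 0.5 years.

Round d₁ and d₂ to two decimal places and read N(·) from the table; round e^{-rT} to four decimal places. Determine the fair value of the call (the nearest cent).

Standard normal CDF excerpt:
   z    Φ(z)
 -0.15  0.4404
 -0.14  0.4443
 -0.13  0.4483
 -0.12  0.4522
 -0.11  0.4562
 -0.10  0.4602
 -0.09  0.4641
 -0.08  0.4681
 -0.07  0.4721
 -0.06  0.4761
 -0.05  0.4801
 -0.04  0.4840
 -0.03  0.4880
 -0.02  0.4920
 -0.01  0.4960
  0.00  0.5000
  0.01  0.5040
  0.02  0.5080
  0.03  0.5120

T = 0.5;  σ√T = 0.1202
d₁ = [ln(258/263) + (0.026 + ½·0.17²)·0.5] / (σ√T) = (-0.0192 + 0.0202) / 0.1202 = 0.0086 ≈ 0.01
d₂ = 0.0086 − 0.1202 = -0.1116 ≈ -0.11
e^(−rT) = e^(−0.026·0.5) = 0.9871
N(d₁) = N(0.01) = 0.5040;  N(d₂) = N(-0.11) = 0.4562
C = 258·0.5040 − 263·0.9871·0.4562 = 130.0320 − 118.4329 = 11.5991

€11.60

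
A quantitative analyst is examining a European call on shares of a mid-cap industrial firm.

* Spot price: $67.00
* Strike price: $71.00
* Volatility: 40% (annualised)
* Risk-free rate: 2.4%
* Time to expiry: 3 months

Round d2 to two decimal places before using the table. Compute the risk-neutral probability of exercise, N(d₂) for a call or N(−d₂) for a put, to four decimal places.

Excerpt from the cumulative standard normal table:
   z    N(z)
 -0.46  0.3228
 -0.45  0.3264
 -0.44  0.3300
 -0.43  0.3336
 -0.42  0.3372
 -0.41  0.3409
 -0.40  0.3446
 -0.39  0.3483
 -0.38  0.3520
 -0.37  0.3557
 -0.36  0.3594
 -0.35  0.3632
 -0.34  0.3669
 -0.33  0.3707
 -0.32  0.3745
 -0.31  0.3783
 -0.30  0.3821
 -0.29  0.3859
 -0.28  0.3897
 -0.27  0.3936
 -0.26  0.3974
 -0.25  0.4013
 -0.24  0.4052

σ√T = 0.4·√0.25 = 0.2000
d₁ = [ln(67/71) + (0.024 + 0.4²/2)·0.25] / 0.2000 = [-0.0580 + 0.0260] / 0.2000 = -0.1599 which rounds to -0.16
d₂ = d₁ − σ√T = -0.1599 − 0.2000 = -0.3599 which rounds to -0.36
Pr(exercise) under Q = N(d₂) = 0.3594

0.3594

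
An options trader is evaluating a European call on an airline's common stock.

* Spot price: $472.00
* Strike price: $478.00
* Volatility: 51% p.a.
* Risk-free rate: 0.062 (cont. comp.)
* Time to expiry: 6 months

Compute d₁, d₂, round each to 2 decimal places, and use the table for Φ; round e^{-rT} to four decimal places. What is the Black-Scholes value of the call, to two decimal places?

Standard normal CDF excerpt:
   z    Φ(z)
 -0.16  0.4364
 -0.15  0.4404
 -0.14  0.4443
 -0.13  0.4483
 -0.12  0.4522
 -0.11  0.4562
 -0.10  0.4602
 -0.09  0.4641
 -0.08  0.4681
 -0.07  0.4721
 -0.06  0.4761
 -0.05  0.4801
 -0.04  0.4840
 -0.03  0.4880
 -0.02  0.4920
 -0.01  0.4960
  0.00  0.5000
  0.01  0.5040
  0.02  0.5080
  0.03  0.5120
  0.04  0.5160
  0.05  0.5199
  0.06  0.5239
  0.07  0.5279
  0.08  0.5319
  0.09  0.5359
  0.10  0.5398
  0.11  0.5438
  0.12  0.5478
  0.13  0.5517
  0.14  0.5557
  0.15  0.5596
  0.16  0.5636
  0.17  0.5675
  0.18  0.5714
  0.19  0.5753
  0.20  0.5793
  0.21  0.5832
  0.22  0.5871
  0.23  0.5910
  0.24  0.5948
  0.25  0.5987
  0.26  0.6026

$71.20

σ√T = 0.51·√0.5 = 0.3606
d₁ = [ln(472/478) + (0.062 + 0.51²/2)·0.5] / 0.3606 = [-0.0126 + 0.0960] / 0.3606 = 0.2312 → 0.23
d₂ = d₁ − σ√T = 0.2312 − 0.3606 = -0.1294 → -0.13
e^(−rT) = e^(−0.062·0.5) = 0.9695
N(d₁) = N(0.23) = 0.5910;  N(d₂) = N(-0.13) = 0.4483
C = 472·0.5910 − 478·0.9695·0.4483 = 278.9520 − 207.7516 = 71.2004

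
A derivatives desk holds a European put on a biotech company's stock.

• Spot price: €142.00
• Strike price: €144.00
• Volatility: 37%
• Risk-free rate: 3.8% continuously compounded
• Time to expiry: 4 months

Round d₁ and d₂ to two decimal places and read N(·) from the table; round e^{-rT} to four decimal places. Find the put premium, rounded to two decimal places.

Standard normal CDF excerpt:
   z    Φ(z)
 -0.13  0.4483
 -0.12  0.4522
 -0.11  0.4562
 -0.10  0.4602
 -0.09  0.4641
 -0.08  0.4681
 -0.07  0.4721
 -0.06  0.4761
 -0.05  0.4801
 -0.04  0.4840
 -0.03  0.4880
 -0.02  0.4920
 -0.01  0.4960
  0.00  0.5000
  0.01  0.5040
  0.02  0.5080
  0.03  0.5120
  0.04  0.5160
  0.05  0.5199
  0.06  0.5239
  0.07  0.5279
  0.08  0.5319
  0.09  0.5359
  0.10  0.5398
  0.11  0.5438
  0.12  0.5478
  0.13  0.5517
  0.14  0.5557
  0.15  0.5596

€11.97

T = 0.3333;  σ√T = 0.2136
ln(S/K) + (r + σ²/2)T = ln(142/144) + (0.038 + 0.37²/2)·0.3333 = -0.0140 + 0.0355 = 0.0215
d₁ = 0.0215 / 0.2136 = 0.1006 ≈ 0.10
d₂ = d₁ − σ√T = 0.1006 − 0.2136 = -0.1130 ≈ -0.11
exp(−rT) = exp(−0.038·0.3333) = 0.9874
N(−d₂) = N(0.11) = 0.5438;  N(−d₁) = N(-0.10) = 0.4602
P = 144·0.9874·0.5438 − 142·0.4602 = 77.3205 − 65.3484 = 11.9721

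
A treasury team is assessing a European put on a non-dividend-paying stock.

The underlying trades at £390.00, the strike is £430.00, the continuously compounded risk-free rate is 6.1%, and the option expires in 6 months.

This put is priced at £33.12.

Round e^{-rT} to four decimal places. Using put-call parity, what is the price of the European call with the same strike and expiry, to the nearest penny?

£6.02

e^(−rT) = e^(−0.061·0.5) = 0.9700
Put-call parity: C − P = S − K·e^(−rT) = 390 − 430·0.9700 = 390 − 417.1000 = -27.1000
C = P + (C − P) = 33.12 + (-27.1000) = 6.0200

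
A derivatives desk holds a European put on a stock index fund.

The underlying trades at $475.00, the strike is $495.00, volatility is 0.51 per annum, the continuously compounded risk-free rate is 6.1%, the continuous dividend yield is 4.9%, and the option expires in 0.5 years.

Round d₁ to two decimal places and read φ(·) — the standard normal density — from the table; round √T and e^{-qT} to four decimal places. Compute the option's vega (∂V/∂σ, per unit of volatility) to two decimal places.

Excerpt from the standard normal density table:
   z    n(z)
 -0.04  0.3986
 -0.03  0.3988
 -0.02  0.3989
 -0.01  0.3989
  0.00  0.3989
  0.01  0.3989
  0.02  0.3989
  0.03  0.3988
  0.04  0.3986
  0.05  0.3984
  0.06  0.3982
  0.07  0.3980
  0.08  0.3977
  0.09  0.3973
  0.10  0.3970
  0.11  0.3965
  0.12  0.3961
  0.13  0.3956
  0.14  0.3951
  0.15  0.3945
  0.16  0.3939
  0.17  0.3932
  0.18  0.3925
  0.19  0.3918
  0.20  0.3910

130.34

σ√T = 0.51·√0.5 = 0.3606
d₁ = [ln(475/495) + (0.061 − 0.049 + 0.51²/2)·0.5] / 0.3606 = [-0.0412 + 0.0710] / 0.3606 = 0.0826 ≈ 0.08
√T = √0.5 = 0.7071
φ(d₁) = φ(0.08) = 0.3977
e^(−qT) = e^(−0.049·0.5) = 0.9758
vega = S·e^(−qT)·φ(d₁)·√T = 475·0.9758·0.3977·0.7071 = 130.3439
(Call and put vega coincide under Black-Scholes.)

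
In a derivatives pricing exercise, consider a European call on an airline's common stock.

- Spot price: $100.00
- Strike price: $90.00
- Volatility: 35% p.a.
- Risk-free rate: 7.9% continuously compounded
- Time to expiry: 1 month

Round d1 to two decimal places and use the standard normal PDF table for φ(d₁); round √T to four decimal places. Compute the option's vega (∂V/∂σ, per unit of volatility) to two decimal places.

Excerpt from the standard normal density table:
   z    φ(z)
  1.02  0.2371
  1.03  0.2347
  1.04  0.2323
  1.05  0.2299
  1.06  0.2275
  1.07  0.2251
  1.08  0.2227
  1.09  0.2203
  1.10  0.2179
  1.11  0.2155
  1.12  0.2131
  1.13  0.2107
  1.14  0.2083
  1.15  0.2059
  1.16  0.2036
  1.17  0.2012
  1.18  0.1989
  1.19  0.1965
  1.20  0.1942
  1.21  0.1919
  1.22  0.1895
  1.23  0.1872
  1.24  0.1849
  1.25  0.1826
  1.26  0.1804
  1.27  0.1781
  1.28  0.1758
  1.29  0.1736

5.88

T = 0.08333;  σ√T = 0.1010
d₁ = [ln(100/90) + (0.079 + 0.35²/2)·0.08333] / 0.1010 = [0.1054 + 0.0117] / 0.1010 = 1.1585 ≈ 1.16
√T = √0.08333 = 0.2887
φ(d₁) = φ(1.16) = 0.2036
vega = S·φ(d₁)·√T = 100·0.2036·0.2887 = 5.8779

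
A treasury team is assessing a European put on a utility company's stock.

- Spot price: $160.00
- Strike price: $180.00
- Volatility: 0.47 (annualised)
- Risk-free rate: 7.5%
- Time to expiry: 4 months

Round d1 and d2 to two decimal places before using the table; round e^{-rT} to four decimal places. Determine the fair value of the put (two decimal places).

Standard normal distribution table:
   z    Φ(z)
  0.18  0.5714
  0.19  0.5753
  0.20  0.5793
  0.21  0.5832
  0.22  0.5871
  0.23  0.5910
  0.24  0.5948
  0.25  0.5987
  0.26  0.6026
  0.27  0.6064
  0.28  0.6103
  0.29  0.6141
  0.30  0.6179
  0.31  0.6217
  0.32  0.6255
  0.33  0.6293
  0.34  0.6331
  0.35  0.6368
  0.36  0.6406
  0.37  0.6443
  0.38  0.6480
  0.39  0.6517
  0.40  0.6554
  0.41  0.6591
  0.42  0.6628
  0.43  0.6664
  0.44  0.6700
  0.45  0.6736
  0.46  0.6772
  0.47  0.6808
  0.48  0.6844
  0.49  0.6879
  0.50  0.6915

σ√T = 0.47 × 0.5774 = 0.2714
ln(S/K) + (r + σ²/2)T = ln(160/180) + (0.075 + 0.47²/2)·0.3333 = -0.1178 + 0.0618 = -0.0560
d₁ = -0.0560 / 0.2714 = -0.2062 which rounds to -0.21
d₂ = d₁ − σ√T = -0.2062 − 0.2714 = -0.4776 which rounds to -0.48
e^(−rT) = e^(−0.075·0.3333) = 0.9753
N(−d₂) = N(0.48) = 0.6844;  N(−d₁) = N(0.21) = 0.5832
P = 180·0.9753·0.6844 − 160·0.5832 = 120.1492 − 93.3120 = 26.8372

$26.84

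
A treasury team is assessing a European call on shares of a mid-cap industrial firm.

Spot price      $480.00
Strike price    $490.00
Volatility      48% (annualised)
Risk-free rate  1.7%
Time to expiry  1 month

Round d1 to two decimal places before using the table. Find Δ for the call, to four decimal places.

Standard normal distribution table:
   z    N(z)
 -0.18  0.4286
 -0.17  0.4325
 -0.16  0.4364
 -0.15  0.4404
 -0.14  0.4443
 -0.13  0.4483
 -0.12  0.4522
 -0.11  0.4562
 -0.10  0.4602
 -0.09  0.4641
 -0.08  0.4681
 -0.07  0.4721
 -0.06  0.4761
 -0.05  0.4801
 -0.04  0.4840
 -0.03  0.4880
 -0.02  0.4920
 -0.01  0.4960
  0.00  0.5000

σ√T = 0.48·√0.08333 = 0.1386
d₁ = [ln(480/490) + (0.017 + ½·0.48²)·0.08333] / (σ√T) = (-0.0206 + 0.0110) / 0.1386 = -0.0693 → -0.07
N(d₁) = N(-0.07) = 0.4721
Δ_call = N(d₁) = 0.4721

0.4721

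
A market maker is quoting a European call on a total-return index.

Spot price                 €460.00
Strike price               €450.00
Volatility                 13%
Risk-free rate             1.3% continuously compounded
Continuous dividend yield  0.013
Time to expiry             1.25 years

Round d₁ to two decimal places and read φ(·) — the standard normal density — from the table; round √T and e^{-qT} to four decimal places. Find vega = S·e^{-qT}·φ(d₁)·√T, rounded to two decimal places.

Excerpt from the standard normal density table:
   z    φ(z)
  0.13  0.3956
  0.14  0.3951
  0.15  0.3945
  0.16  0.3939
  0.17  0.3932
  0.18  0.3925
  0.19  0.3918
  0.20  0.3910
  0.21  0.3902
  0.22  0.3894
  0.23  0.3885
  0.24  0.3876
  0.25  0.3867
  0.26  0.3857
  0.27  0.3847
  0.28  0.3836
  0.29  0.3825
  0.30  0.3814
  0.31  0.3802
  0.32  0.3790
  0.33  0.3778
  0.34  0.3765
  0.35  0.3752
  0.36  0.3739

197.04

σ√T = 0.13·√1.25 = 0.1453
d₁ = [ln(460/450) + (0.013 − 0.013 + 0.13²/2)·1.25] / 0.1453 = [0.0220 + 0.0106] / 0.1453 = 0.2239 which rounds to 0.22
√T = √1.25 = 1.1180
φ(d₁) = φ(0.22) = 0.3894
exp(−qT) = exp(−0.013·1.25) = 0.9839
vega = S·exp(−qT)·φ(d₁)·√T = 460·0.9839·0.3894·1.1180 = 197.0364
(Vega is the same for a European call and put with the same parameters.)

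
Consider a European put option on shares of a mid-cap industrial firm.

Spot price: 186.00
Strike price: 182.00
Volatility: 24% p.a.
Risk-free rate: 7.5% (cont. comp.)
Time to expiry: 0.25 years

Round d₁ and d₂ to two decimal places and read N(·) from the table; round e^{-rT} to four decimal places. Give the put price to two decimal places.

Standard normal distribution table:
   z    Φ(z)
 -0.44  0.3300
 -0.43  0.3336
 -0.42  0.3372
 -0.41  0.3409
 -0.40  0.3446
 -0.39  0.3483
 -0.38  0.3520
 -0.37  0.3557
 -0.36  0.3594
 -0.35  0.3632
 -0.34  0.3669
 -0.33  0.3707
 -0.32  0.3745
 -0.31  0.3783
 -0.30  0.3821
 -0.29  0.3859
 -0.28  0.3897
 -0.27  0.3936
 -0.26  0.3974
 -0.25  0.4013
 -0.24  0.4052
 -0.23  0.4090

5.51

σ√T = 0.24·√0.25 = 0.1200
d₁ = [ln(186/182) + (0.075 + 0.24²/2)·0.25] / 0.1200 = [0.0217 + 0.0260] / 0.1200 = 0.3974 ≈ 0.40
d₂ = d₁ − σ√T = 0.3974 − 0.1200 = 0.2774 ≈ 0.28
e^(−rT) = e^(−0.075·0.25) = 0.9814
P = 182·0.9814·N(-0.28) − 186·N(-0.40) = 182·0.9814·0.3897 − 186·0.3446 = 69.6062 − 64.0956 = 5.5106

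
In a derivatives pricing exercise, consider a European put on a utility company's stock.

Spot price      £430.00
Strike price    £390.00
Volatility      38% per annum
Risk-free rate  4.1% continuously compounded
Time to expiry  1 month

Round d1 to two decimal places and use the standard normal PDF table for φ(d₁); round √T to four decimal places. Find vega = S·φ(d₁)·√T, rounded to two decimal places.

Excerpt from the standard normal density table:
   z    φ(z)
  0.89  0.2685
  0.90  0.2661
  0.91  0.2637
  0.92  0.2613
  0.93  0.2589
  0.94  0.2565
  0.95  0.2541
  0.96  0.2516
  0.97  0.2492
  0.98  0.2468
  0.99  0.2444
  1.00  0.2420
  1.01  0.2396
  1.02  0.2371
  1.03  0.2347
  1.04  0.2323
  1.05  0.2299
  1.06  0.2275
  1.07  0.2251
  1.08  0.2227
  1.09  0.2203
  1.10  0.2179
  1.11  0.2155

σ√T = 0.38·√0.08333 = 0.1097
ln(S/K) + (r + σ²/2)T = ln(430/390) + (0.041 + 0.38²/2)·0.08333 = 0.0976 + 0.0094 = 0.1071
d₁ = 0.1071 / 0.1097 = 0.9761 which rounds to 0.98
√T = √0.08333 = 0.2887
φ(d₁) = φ(0.98) = 0.2468
vega = S·φ(d₁)·√T = 430·0.2468·0.2887 = 30.6380

30.64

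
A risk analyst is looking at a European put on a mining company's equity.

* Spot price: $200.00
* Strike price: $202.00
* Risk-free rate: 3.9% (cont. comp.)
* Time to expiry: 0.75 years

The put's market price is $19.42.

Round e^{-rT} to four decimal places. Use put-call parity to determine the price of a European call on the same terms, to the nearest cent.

e^(−rT) = e^(−0.039·0.75) = 0.9712
Put-call parity: C − P = S − K·e^(−rT) = 200 − 202·0.9712 = 200 − 196.1824 = 3.8176
C = P + (C − P) = 19.42 + (3.8176) = 23.2376

$23.24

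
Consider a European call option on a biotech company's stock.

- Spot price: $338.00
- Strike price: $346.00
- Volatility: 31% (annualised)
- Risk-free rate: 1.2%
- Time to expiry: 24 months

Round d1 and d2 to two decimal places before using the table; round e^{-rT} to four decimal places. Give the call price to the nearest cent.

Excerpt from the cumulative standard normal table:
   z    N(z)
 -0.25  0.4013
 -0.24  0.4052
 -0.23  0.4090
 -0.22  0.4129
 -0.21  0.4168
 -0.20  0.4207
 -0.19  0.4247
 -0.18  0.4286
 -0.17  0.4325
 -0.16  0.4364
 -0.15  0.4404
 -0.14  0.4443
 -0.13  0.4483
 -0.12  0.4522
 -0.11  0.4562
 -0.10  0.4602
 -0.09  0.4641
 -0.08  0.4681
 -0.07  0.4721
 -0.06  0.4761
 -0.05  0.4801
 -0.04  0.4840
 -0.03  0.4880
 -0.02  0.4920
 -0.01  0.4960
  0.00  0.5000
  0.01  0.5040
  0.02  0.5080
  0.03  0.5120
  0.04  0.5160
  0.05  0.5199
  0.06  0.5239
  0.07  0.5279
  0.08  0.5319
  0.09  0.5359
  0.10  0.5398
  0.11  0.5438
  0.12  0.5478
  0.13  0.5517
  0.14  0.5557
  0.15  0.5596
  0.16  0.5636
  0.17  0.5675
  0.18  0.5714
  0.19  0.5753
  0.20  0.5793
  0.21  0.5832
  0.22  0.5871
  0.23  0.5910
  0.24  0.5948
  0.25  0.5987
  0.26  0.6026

σ√T = 0.31 × 1.4142 = 0.4384
ln(S/K) + (r + σ²/2)T = ln(338/346) + (0.012 + 0.31²/2)·2 = -0.0234 + 0.1201 = 0.0967
d₁ = 0.0967 / 0.4384 = 0.2206 which rounds to 0.22
d₂ = d₁ − σ√T = 0.2206 − 0.4384 = -0.2178 which rounds to -0.22
exp(−rT) = exp(−0.012·2) = 0.9763
N(d₁) = N(0.22) = 0.5871;  N(d₂) = N(-0.22) = 0.4129
C = 338·0.5871 − 346·0.9763·0.4129 = 198.4398 − 139.4775 = 58.9623

$58.96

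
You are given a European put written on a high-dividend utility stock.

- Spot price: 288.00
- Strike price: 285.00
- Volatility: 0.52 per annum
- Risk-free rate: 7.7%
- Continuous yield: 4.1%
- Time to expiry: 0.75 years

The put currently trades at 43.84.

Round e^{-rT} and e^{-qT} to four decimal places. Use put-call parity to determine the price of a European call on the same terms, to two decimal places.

54.10

exp(−qT) = exp(−0.041·0.75) = 0.9697;  exp(−rT) = exp(−0.077·0.75) = 0.9439
Put-call parity: C − P = S·e^(−qT) − K·e^(−rT) = 288·0.9697 − 285·0.9439 = 279.2736 − 269.0115 = 10.2621
C = P + (C − P) = 43.84 + (10.2621) = 54.1021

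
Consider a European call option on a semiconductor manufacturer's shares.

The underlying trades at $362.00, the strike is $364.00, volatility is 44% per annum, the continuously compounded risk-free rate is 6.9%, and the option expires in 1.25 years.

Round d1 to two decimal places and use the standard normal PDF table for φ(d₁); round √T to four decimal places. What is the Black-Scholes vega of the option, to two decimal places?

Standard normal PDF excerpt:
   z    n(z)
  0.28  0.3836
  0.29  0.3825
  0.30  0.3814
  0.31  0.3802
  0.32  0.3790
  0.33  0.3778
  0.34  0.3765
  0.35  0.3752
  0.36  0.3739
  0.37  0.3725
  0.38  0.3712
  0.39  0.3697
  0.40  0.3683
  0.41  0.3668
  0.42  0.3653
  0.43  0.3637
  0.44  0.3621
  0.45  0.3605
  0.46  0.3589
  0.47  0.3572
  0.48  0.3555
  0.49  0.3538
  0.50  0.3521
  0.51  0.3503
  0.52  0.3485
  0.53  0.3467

148.45

σ√T = 0.44 × 1.1180 = 0.4919
ln(S/K) + (r + σ²/2)T = ln(362/364) + (0.069 + 0.44²/2)·1.25 = -0.0055 + 0.2072 = 0.2017
d₁ = 0.2017 / 0.4919 = 0.4101 ≈ 0.41
√T = √1.25 = 1.1180
φ(d₁) = φ(0.41) = 0.3668
vega = S·φ(d₁)·√T = 362·0.3668·1.1180 = 148.4498
(The put has the same vega.)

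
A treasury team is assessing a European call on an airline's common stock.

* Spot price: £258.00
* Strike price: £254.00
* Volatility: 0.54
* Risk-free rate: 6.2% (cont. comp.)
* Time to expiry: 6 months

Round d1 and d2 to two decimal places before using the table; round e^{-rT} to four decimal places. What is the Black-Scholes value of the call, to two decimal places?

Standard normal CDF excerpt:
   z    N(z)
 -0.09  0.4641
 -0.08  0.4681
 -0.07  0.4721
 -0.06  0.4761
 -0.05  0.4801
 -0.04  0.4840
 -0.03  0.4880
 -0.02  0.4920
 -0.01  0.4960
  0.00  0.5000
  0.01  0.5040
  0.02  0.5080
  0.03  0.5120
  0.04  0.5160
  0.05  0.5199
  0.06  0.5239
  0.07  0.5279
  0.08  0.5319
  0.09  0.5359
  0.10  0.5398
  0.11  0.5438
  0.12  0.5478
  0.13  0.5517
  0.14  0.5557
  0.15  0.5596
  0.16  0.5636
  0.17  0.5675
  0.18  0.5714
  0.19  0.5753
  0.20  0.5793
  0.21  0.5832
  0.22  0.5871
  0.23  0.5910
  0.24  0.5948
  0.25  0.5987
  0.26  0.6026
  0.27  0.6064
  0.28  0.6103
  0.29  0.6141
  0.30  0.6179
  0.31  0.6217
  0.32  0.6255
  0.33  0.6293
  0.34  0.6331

σ√T = 0.54·√0.5 = 0.3818
ln(S/K) + (r + σ²/2)T = ln(258/254) + (0.062 + 0.54²/2)·0.5 = 0.0156 + 0.1039 = 0.1195
d₁ = 0.1195 / 0.3818 = 0.3130 → 0.31
d₂ = d₁ − σ√T = 0.3130 − 0.3818 = -0.0688 → -0.07
e^(−rT) = e^(−0.062·0.5) = 0.9695
C = 258·N(0.31) − 254·0.9695·N(-0.07) = 258·0.6217 − 254·0.9695·0.4721 = 160.3986 − 116.2560 = 44.1426

£44.14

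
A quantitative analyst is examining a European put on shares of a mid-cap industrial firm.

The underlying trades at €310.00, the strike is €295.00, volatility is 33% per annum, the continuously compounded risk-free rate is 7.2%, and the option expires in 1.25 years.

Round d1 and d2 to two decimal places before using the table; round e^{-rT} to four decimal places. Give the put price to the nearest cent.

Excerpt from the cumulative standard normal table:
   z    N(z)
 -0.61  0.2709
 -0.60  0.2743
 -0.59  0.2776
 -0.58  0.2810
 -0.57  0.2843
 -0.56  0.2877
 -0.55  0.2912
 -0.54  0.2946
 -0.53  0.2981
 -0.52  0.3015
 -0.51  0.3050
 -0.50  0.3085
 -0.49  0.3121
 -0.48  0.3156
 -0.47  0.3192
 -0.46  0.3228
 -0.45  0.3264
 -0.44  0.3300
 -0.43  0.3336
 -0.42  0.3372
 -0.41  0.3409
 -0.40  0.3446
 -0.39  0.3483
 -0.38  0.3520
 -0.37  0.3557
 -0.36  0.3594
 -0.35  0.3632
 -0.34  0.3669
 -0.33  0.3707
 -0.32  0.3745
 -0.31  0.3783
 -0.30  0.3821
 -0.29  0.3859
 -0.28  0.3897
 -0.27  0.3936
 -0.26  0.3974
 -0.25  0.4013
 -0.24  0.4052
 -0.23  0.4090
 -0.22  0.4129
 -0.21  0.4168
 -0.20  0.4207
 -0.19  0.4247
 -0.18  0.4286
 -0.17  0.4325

σ√T = 0.33·√1.25 = 0.3690
d₁ = [ln(310/295) + (0.072 + 0.33²/2)·1.25] / 0.3690 = [0.0496 + 0.1581] / 0.3690 = 0.5628 ≈ 0.56
d₂ = d₁ − σ√T = 0.5628 − 0.3690 = 0.1939 ≈ 0.19
exp(−rT) = exp(−0.072·1.25) = 0.9139
N(−d₂) = N(-0.19) = 0.4247;  N(−d₁) = N(-0.56) = 0.2877
P = 295·0.9139·0.4247 − 310·0.2877 = 114.4993 − 89.1870 = 25.3123

€25.31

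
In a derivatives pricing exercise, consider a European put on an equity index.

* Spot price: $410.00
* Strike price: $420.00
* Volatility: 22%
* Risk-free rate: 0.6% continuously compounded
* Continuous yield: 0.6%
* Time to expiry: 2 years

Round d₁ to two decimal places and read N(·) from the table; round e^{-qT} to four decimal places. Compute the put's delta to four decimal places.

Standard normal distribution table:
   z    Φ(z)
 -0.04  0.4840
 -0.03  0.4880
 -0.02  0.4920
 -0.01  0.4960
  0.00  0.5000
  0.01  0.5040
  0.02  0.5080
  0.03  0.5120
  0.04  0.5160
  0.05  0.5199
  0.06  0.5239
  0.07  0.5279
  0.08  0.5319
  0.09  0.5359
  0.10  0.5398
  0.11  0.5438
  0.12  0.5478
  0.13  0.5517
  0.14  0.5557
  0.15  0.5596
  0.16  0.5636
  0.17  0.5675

σ√T = 0.22 × 1.4142 = 0.3111
d₁ = [ln(410/420) + (0.006 − 0.006 + ½·0.22²)·2] / (σ√T) = (-0.0241 + 0.0484) / 0.3111 = 0.0781 → 0.08
N(d₁) = N(0.08) = 0.5319
Δ_put = exp(−qT)·(N(d₁) − 1) = 0.9881·(0.5319 − 1) = -0.4625

-0.4625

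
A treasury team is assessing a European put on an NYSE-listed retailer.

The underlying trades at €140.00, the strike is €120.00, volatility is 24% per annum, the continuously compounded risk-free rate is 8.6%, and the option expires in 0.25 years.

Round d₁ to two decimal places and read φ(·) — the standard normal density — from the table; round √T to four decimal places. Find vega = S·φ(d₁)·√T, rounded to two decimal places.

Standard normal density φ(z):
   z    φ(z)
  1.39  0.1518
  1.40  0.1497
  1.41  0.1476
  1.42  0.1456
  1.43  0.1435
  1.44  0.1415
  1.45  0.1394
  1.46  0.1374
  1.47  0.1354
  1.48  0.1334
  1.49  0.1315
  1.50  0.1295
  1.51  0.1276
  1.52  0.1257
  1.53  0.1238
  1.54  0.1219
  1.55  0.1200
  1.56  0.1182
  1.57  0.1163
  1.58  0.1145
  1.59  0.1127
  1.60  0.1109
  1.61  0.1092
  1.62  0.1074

T = 0.25;  σ√T = 0.1200
d₁ = [ln(140/120) + (0.086 + ½·0.24²)·0.25] / (σ√T) = (0.1542 + 0.0287) / 0.1200 = 1.5238 which rounds to 1.52
√T = √0.25 = 0.5000
φ(d₁) = φ(1.52) = 0.1257
vega = S·φ(d₁)·√T = 140·0.1257·0.5000 = 8.7990

8.80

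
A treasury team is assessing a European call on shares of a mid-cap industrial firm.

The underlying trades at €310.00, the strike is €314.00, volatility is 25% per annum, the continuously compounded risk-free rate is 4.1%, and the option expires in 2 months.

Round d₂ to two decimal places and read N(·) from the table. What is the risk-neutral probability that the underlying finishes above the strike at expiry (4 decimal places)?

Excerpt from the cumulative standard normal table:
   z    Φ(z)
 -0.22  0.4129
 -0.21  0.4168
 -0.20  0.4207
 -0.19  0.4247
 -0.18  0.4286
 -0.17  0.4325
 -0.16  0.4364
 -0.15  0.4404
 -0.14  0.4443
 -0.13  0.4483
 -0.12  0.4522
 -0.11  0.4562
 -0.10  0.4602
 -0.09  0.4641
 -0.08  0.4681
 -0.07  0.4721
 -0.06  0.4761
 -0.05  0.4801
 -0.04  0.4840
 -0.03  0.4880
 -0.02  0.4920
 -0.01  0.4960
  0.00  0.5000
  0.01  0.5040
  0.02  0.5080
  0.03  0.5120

T = 0.1667;  σ√T = 0.1021
d₁ = [ln(310/314) + (0.041 + 0.25²/2)·0.1667] / 0.1021 = [-0.0128 + 0.0120] / 0.1021 = -0.0076 which rounds to -0.01
d₂ = d₁ − σ√T = -0.0076 − 0.1021 = -0.1097 which rounds to -0.11
Risk-neutral Pr[S_T > K] = N(d₂) = N(-0.11) = 0.4562

0.4562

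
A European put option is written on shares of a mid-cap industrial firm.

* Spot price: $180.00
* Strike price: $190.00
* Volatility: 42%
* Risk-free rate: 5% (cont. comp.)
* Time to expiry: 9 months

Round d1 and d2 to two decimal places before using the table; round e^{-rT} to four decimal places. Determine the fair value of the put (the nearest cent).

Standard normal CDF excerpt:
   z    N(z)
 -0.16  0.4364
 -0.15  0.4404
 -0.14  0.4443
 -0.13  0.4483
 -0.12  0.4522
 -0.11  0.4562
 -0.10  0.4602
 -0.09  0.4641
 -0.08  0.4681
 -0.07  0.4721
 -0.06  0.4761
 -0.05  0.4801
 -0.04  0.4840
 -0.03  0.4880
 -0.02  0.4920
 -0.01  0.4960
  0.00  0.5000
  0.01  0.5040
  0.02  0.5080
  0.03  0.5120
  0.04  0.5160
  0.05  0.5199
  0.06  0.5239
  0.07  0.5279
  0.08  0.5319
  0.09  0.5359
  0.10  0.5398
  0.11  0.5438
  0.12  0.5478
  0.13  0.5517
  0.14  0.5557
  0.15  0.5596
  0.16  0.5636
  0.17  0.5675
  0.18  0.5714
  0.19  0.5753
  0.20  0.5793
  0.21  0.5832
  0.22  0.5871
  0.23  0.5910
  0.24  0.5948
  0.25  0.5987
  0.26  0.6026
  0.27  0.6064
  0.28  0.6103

$28.18

σ√T = 0.42 × 0.8660 = 0.3637
d₁ = [ln(180/190) + (0.05 + 0.42²/2)·0.75] / 0.3637 = [-0.0541 + 0.1036] / 0.3637 = 0.1363 → 0.14
d₂ = d₁ − σ√T = 0.1363 − 0.3637 = -0.2274 → -0.23
e^(−rT) = e^(−0.05·0.75) = 0.9632
N(−d₂) = N(0.23) = 0.5910;  N(−d₁) = N(-0.14) = 0.4443
P = 190·0.9632·0.5910 − 180·0.4443 = 108.1577 − 79.9740 = 28.1837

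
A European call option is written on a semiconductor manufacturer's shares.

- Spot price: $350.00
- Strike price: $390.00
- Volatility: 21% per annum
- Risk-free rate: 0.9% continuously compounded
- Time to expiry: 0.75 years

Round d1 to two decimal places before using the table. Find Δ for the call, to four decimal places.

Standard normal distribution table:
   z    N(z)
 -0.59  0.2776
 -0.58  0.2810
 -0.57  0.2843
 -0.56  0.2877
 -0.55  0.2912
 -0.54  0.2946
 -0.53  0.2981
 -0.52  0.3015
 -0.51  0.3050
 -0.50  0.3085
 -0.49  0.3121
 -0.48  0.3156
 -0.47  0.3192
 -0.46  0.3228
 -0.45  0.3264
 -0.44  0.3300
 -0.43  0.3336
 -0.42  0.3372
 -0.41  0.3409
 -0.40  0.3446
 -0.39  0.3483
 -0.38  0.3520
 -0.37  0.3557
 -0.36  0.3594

0.3192

σ√T = 0.21·√0.75 = 0.1819
d₁ = [ln(350/390) + (0.009 + 0.21²/2)·0.75] / 0.1819 = [-0.1082 + 0.0233] / 0.1819 = -0.4670 which rounds to -0.47
N(d₁) = N(-0.47) = 0.3192
Δ_call = N(d₁) = 0.3192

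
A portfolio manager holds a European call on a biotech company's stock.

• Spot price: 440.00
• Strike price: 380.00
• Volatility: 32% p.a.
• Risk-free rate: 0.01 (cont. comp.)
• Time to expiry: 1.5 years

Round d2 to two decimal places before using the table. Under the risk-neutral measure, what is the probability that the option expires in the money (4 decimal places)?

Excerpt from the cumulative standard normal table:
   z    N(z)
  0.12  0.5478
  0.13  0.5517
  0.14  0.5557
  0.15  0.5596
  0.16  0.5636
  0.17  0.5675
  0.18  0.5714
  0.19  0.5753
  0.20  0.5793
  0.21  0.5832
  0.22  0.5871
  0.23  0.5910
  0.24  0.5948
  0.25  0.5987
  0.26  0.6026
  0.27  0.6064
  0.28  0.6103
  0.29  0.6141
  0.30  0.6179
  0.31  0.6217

σ√T = 0.32·√1.5 = 0.3919
ln(S/K) + (r + σ²/2)T = ln(440/380) + (0.01 + 0.32²/2)·1.5 = 0.1466 + 0.0918 = 0.2384
d₁ = 0.2384 / 0.3919 = 0.6083 which rounds to 0.61
d₂ = d₁ − σ√T = 0.6083 − 0.3919 = 0.2164 which rounds to 0.22
Risk-neutral Pr[S_T > K] = N(d₂) = N(0.22) = 0.5871

0.5871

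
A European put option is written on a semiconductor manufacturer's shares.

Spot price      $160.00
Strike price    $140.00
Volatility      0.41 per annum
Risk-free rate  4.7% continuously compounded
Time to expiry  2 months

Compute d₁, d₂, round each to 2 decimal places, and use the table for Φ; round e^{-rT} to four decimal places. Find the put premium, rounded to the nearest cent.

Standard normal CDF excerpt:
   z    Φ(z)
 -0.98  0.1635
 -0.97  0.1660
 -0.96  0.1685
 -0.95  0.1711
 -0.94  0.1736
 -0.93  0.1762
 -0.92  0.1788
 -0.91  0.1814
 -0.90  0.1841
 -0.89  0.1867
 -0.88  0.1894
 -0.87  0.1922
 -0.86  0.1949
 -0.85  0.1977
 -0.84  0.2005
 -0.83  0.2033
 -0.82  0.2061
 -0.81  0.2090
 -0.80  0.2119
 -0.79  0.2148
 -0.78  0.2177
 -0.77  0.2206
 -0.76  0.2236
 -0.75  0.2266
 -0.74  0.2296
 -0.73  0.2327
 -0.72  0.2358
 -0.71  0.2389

T = 0.1667;  σ√T = 0.1674
d₁ = [ln(160/140) + (0.047 + 0.41²/2)·0.1667] / 0.1674 = [0.1335 + 0.0218] / 0.1674 = 0.9283 ⇒ 0.93
d₂ = d₁ − σ√T = 0.9283 − 0.1674 = 0.7609 ⇒ 0.76
exp(−rT) = exp(−0.047·0.1667) = 0.9922
P = 140·0.9922·N(-0.76) − 160·N(-0.93) = 140·0.9922·0.2236 − 160·0.1762 = 31.0598 − 28.1920 = 2.8678

$2.87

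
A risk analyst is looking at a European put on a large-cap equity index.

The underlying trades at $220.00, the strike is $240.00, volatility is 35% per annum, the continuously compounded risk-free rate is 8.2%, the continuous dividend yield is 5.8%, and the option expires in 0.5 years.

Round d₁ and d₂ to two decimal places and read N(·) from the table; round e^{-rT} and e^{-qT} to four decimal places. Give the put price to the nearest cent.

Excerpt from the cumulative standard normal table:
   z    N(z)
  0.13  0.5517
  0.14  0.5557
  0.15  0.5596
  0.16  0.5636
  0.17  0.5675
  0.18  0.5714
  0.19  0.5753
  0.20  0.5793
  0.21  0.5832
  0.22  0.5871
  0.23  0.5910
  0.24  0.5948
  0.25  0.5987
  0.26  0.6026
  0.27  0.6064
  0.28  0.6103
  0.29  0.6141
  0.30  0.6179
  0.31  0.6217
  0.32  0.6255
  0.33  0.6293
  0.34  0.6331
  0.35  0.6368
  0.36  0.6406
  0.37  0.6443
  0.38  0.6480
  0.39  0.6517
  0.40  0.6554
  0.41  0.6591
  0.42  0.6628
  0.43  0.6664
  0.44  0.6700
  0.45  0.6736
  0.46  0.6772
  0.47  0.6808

$31.39

σ√T = 0.35·√0.5 = 0.2475
d₁ = [ln(220/240) + (0.082 − 0.058 + ½·0.35²)·0.5] / (σ√T) = (-0.0870 + 0.0426) / 0.2475 = -0.1793 ≈ -0.18
d₂ = -0.1793 − 0.2475 = -0.4268 ≈ -0.43
e^(−qT) = e^(−0.058·0.5) = 0.9714;  e^(−rT) = e^(−0.082·0.5) = 0.9598
P = 240·0.9598·N(0.43) − 220·0.9714·N(0.18) = 240·0.9598·0.6664 − 220·0.9714·0.5714 = 153.5066 − 122.1128 = 31.3938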